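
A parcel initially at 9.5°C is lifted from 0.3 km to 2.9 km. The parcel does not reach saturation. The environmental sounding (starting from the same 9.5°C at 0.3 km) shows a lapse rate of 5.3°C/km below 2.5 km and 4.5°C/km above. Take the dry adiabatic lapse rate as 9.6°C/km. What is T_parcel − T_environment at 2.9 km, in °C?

Parcel:
  From 300 m to 2900 m (dry): cools by 9.6 × 2.6 = 24.96°C, giving -15.46°C.
Environment:
  From 300 m to 2500 m (environment, lower layer): cools by 5.3 × 2.2 = 11.66°C, giving -2.16°C.
  From 2500 m to 2900 m (environment, upper layer): cools by 4.5 × 0.4 = 1.8°C, giving -3.96°C.
T_parcel − T_env = -15.46 − (-3.96) = -11.5°C

-11.5°C (parcel cooler than environment)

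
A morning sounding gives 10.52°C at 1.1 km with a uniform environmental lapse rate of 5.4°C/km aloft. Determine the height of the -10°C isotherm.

4.9 km

Height above start = (10.52 − (-10)) / 5.4 = 3.8 km
Altitude = 1100 m + 3800 m = 4900 m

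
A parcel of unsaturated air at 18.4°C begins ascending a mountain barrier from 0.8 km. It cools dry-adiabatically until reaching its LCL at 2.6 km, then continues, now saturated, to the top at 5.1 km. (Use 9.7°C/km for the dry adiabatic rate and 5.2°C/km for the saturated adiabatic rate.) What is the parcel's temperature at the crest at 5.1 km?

-12.06°C

Dry to 2600 m: -9.7 × 1.8 km = -17.46°C, so T = 0.94°C.
Saturated to 5100 m: -5.2 × 2.5 km = -13°C, so T = -12.06°C.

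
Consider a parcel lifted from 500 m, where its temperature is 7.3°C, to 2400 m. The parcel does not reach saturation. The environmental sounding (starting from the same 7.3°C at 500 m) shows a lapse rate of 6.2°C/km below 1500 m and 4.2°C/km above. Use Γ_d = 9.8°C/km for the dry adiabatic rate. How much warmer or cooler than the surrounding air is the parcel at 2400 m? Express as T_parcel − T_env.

-8.64°C (parcel cooler than environment)

Parcel:
  From 500 m to 2400 m (dry): cools by 9.8 × 1.9 = 18.62°C, giving -11.32°C.
Environment:
  From 500 m to 1500 m (environment, lower layer): cools by 6.2 × 1 = 6.2°C, giving 1.1°C.
  From 1500 m to 2400 m (environment, upper layer): cools by 4.2 × 0.9 = 3.78°C, giving -2.68°C.
T_parcel − T_env = -11.32 − (-2.68) = -8.64°C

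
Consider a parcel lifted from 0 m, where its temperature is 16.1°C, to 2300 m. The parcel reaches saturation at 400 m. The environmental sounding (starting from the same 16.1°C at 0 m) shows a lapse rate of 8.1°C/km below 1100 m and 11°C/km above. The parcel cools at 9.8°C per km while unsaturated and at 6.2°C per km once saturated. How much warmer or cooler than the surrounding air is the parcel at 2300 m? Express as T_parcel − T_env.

+6.41°C (parcel warmer than environment)

Parcel:
  From 0 m to 400 m (dry): cools by 9.8 × 0.4 = 3.92°C, giving 12.18°C.
  From 400 m to 2300 m (saturated): cools by 6.2 × 1.9 = 11.78°C, giving 0.4°C.
Environment:
  From 0 m to 1100 m (environment, lower layer): cools by 8.1 × 1.1 = 8.91°C, giving 7.19°C.
  From 1100 m to 2300 m (environment, upper layer): cools by 11 × 1.2 = 13.2°C, giving -6.01°C.
T_parcel − T_env = 0.4 − (-6.01) = +6.41°C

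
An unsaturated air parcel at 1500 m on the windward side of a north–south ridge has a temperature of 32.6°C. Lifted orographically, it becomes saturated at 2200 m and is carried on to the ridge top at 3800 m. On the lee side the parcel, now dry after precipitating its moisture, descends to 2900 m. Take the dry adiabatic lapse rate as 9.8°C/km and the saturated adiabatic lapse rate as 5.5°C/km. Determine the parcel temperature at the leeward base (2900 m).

25.76°C

From 1500 m to 2200 m (dry): cools by 9.8 × 0.7 = 6.86°C, giving 25.74°C.
From 2200 m to 3800 m (saturated): cools by 5.5 × 1.6 = 8.8°C, giving 16.94°C.
From 3800 m to 2900 m (dry descent): warms by 9.8 × 0.9 = 8.82°C, giving 25.76°C.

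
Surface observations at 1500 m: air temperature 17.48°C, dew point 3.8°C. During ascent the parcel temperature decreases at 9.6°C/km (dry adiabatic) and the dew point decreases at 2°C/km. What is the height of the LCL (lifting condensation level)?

T and T_d converge at 9.6 − 2 = 7.6°C per km
Height above start = (17.48 − 3.8) / 7.6 = 1.8 km
LCL altitude = 1500 m + 1800 m = 3300 m

3300 m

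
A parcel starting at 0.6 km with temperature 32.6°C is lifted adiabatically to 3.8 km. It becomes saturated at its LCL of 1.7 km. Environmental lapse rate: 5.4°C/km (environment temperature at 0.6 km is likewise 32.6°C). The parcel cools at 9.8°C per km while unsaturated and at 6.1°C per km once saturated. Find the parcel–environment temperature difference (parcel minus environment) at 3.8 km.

-6.31°C (parcel cooler than environment)

Parcel:
  From 600 m to 1700 m (dry): cools by 9.8 × 1.1 = 10.78°C, giving 21.82°C.
  From 1700 m to 3800 m (saturated): cools by 6.1 × 2.1 = 12.81°C, giving 9.01°C.
Environment:
  From 600 m to 3800 m (environment): cools by 5.4 × 3.2 = 17.28°C, giving 15.32°C.
T_parcel − T_env = 9.01 − 15.32 = -6.31°C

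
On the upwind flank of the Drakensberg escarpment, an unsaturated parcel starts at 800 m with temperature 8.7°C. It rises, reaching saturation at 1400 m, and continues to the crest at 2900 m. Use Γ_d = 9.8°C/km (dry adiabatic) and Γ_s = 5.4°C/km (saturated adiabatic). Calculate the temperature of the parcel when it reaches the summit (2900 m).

800 → 1400 m (dry, 9.8°C/km): ΔT = -9.8 × 0.6 = -5.88°C → T = 2.82°C
1400 → 2900 m (saturated, 5.4°C/km): ΔT = -5.4 × 1.5 = -8.1°C → T = -5.28°C

-5.28°C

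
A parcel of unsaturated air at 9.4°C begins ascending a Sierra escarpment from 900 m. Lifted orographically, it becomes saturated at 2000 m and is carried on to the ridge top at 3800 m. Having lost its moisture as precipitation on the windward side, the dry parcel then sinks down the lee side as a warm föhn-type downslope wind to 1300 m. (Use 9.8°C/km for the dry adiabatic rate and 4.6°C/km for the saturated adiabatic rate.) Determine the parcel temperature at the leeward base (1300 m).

14.84°C

From 900 m to 2000 m (dry): cools by 9.8 × 1.1 = 10.78°C, giving -1.38°C.
From 2000 m to 3800 m (saturated): cools by 4.6 × 1.8 = 8.28°C, giving -9.66°C.
From 3800 m to 1300 m (dry descent): warms by 9.8 × 2.5 = 24.5°C, giving 14.84°C.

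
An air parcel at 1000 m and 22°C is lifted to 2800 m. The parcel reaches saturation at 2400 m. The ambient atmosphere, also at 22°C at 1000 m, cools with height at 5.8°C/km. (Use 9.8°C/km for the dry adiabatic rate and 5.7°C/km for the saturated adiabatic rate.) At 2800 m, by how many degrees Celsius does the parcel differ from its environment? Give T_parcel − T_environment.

Parcel:
  1000–2400 m, dry: Δz = 1.4 km ⇒ ΔT = -13.72°C; T = 8.28°C
  2400–2800 m, saturated: Δz = 0.4 km ⇒ ΔT = -2.28°C; T = 6°C
Environment:
  1000–2800 m, environment: Δz = 1.8 km ⇒ ΔT = -10.44°C; T = 11.56°C
T_parcel − T_env = 6 − 11.56 = -5.56°C

-5.56°C (parcel cooler than environment)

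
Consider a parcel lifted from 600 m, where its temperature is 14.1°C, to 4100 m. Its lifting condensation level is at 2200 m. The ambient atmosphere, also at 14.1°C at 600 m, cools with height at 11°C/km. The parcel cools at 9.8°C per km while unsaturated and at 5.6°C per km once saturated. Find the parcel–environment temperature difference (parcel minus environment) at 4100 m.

Parcel:
  From 600 m to 2200 m (dry): cools by 9.8 × 1.6 = 15.68°C, giving -1.58°C.
  From 2200 m to 4100 m (saturated): cools by 5.6 × 1.9 = 10.64°C, giving -12.22°C.
Environment:
  From 600 m to 4100 m (environment): cools by 11 × 3.5 = 38.5°C, giving -24.4°C.
T_parcel − T_env = -12.22 − (-24.4) = +12.18°C

+12.18°C (parcel warmer than environment)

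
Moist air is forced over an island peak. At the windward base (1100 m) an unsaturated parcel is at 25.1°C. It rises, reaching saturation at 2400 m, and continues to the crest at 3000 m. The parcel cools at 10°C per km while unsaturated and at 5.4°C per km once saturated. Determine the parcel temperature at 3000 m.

1100 → 2400 m (dry, 10°C/km): ΔT = -10 × 1.3 = -13°C → T = 12.1°C
2400 → 3000 m (saturated, 5.4°C/km): ΔT = -5.4 × 0.6 = -3.24°C → T = 8.86°C

8.86°C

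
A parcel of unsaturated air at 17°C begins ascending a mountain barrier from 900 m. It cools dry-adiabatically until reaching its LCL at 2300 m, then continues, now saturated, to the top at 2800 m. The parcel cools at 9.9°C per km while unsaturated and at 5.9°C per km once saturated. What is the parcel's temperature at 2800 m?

0.19°C

From 900 m to 2300 m (dry): cools by 9.9 × 1.4 = 13.86°C, giving 3.14°C.
From 2300 m to 2800 m (saturated): cools by 5.9 × 0.5 = 2.95°C, giving 0.19°C.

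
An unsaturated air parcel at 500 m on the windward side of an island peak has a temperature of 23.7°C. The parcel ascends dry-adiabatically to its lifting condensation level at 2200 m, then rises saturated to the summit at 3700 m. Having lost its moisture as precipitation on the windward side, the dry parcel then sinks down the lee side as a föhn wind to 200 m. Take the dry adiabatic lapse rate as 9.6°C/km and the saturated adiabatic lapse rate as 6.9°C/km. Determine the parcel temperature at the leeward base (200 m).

30.63°C

500–2200 m, dry: Δz = 1.7 km ⇒ ΔT = -16.32°C; T = 7.38°C
2200–3700 m, saturated: Δz = 1.5 km ⇒ ΔT = -10.35°C; T = -2.97°C
3700–200 m, dry descent: Δz = 3.5 km ⇒ ΔT = +33.6°C; T = 30.63°C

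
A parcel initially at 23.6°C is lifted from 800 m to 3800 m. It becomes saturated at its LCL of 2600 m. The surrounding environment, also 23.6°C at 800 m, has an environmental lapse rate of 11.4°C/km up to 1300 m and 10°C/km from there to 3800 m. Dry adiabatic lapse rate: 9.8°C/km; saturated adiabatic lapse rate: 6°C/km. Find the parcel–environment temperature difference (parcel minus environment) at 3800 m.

+5.86°C (parcel warmer than environment)

Parcel:
  Dry to 2600 m: -9.8 × 1.8 km = -17.64°C, so T = 5.96°C.
  Saturated to 3800 m: -6 × 1.2 km = -7.2°C, so T = -1.24°C.
Environment:
  Environment, lower layer to 1300 m: -11.4 × 0.5 km = -5.7°C, so T = 17.9°C.
  Environment, upper layer to 3800 m: -10 × 2.5 km = -25°C, so T = -7.1°C.
T_parcel − T_env = -1.24 − (-7.1) = +5.86°C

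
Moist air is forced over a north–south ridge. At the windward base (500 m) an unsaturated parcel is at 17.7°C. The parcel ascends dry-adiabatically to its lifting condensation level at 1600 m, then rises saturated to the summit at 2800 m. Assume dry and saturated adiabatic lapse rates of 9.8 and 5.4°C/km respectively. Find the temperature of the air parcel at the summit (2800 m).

500 → 1600 m (dry, 9.8°C/km): ΔT = -9.8 × 1.1 = -10.78°C → T = 6.92°C
1600 → 2800 m (saturated, 5.4°C/km): ΔT = -5.4 × 1.2 = -6.48°C → T = 0.44°C

0.44°C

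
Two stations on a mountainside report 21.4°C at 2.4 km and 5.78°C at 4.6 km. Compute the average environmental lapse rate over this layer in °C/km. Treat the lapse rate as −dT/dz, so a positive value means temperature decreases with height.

7.1°C/km

Γ = −ΔT/Δz = (21.4 − 5.78) / (4600 − 2400) m
  = 15.62°C / 2.2 km = 7.1°C/km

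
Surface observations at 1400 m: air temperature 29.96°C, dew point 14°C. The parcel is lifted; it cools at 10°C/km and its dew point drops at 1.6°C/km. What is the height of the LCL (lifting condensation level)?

T and T_d converge at 10 − 1.6 = 8.4°C per km
Height above start = (29.96 − 14) / 8.4 = 1.9 km
LCL altitude = 1400 m + 1900 m = 3300 m

3300 m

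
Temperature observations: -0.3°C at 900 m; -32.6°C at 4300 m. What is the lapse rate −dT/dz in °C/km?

Γ = −ΔT/Δz = (-0.3 − (-32.6)) / (4300 − 900) m
  = 32.3°C / 3.4 km = 9.5°C/km

9.5°C/km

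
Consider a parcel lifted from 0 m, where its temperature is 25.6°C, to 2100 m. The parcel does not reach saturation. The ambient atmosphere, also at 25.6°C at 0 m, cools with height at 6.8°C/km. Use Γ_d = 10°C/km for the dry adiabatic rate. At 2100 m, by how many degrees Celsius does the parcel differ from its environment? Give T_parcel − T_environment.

-6.72°C (parcel cooler than environment)

Parcel:
  0 → 2100 m (dry, 10°C/km): ΔT = -10 × 2.1 = -21°C → T = 4.6°C
Environment:
  0 → 2100 m (environment, 6.8°C/km): ΔT = -6.8 × 2.1 = -14.28°C → T = 11.32°C
T_parcel − T_env = 4.6 − 11.32 = -6.72°C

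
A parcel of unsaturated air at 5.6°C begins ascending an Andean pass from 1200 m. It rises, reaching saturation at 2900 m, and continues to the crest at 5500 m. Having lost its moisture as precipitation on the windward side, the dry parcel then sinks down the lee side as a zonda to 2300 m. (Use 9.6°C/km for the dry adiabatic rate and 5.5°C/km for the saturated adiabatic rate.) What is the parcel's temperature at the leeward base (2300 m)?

From 1200 m to 2900 m (dry): cools by 9.6 × 1.7 = 16.32°C, giving -10.72°C.
From 2900 m to 5500 m (saturated): cools by 5.5 × 2.6 = 14.3°C, giving -25.02°C.
From 5500 m to 2300 m (dry descent): warms by 9.6 × 3.2 = 30.72°C, giving 5.7°C.

5.7°C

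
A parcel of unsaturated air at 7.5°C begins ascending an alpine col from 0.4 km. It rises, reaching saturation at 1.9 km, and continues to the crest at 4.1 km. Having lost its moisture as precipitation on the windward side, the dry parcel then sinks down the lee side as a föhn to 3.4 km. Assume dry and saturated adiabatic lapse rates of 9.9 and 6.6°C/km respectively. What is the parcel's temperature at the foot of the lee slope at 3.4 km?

From 400 m to 1900 m (dry): cools by 9.9 × 1.5 = 14.85°C, giving -7.35°C.
From 1900 m to 4100 m (saturated): cools by 6.6 × 2.2 = 14.52°C, giving -21.87°C.
From 4100 m to 3400 m (dry descent): warms by 9.9 × 0.7 = 6.93°C, giving -14.94°C.

-14.94°C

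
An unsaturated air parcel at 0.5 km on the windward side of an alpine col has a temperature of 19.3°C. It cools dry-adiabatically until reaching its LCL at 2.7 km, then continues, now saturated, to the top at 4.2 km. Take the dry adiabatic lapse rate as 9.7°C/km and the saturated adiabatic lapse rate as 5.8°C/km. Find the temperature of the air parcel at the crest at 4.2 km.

Dry to 2700 m: -9.7 × 2.2 km = -21.34°C, so T = -2.04°C.
Saturated to 4200 m: -5.8 × 1.5 km = -8.7°C, so T = -10.74°C.

-10.74°C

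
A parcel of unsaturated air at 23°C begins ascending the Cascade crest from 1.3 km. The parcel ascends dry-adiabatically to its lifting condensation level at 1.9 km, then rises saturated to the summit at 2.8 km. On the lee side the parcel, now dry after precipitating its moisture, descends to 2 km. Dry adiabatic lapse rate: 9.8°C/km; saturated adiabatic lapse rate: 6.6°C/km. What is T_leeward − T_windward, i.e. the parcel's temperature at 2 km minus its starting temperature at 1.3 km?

-3.98°C

Dry to 1900 m: -9.8 × 0.6 km = -5.88°C, so T = 17.12°C.
Saturated to 2800 m: -6.6 × 0.9 km = -5.94°C, so T = 11.18°C.
Dry descent to 2000 m: +9.8 × 0.8 km = +7.84°C, so T = 19.02°C.
Net change vs windward start: 19.02 − 23 = -3.98°C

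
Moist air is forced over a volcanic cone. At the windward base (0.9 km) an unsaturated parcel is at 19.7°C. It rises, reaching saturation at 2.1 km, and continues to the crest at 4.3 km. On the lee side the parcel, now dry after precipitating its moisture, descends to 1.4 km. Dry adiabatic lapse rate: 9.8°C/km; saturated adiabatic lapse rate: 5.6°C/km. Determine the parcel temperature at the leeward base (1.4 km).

24.04°C

900–2100 m, dry: Δz = 1.2 km ⇒ ΔT = -11.76°C; T = 7.94°C
2100–4300 m, saturated: Δz = 2.2 km ⇒ ΔT = -12.32°C; T = -4.38°C
4300–1400 m, dry descent: Δz = 2.9 km ⇒ ΔT = +28.42°C; T = 24.04°C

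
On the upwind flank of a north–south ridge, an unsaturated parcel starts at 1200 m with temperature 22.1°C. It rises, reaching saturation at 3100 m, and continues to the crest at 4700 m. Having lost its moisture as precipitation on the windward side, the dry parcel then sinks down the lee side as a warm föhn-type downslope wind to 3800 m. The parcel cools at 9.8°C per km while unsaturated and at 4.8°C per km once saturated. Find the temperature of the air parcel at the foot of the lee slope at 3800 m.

1200–3100 m, dry: Δz = 1.9 km ⇒ ΔT = -18.62°C; T = 3.48°C
3100–4700 m, saturated: Δz = 1.6 km ⇒ ΔT = -7.68°C; T = -4.2°C
4700–3800 m, dry descent: Δz = 0.9 km ⇒ ΔT = +8.82°C; T = 4.62°C

4.62°C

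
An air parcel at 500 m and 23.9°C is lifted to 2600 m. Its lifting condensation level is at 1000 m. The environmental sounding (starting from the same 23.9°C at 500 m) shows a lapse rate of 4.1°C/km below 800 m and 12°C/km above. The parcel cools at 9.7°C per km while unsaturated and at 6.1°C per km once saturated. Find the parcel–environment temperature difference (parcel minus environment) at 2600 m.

+8.22°C (parcel warmer than environment)

Parcel:
  500 → 1000 m (dry, 9.7°C/km): ΔT = -9.7 × 0.5 = -4.85°C → T = 19.05°C
  1000 → 2600 m (saturated, 6.1°C/km): ΔT = -6.1 × 1.6 = -9.76°C → T = 9.29°C
Environment:
  500 → 800 m (environment, lower layer, 4.1°C/km): ΔT = -4.1 × 0.3 = -1.23°C → T = 22.67°C
  800 → 2600 m (environment, upper layer, 12°C/km): ΔT = -12 × 1.8 = -21.6°C → T = 1.07°C
T_parcel − T_env = 9.29 − 1.07 = +8.22°C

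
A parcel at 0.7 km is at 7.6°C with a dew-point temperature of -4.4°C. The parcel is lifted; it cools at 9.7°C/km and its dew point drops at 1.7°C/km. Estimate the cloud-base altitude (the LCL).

2.2 km

T and T_d converge at 9.7 − 1.7 = 8°C per km
Height above start = (7.6 − (-4.4)) / 8 = 1.5 km
LCL altitude = 700 m + 1500 m = 2200 m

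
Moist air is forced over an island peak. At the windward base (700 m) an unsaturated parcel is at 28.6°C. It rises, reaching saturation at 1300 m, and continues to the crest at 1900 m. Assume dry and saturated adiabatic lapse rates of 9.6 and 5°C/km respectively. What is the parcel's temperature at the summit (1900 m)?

Dry to 1300 m: -9.6 × 0.6 km = -5.76°C, so T = 22.84°C.
Saturated to 1900 m: -5 × 0.6 km = -3°C, so T = 19.84°C.

19.84°C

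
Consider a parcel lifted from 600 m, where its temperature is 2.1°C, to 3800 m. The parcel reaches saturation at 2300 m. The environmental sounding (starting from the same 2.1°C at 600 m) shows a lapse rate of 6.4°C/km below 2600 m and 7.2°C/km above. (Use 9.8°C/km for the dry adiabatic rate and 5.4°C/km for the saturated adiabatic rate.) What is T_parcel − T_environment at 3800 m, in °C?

-3.32°C (parcel cooler than environment)

Parcel:
  600–2300 m, dry: Δz = 1.7 km ⇒ ΔT = -16.66°C; T = -14.56°C
  2300–3800 m, saturated: Δz = 1.5 km ⇒ ΔT = -8.1°C; T = -22.66°C
Environment:
  600–2600 m, environment, lower layer: Δz = 2 km ⇒ ΔT = -12.8°C; T = -10.7°C
  2600–3800 m, environment, upper layer: Δz = 1.2 km ⇒ ΔT = -8.64°C; T = -19.34°C
T_parcel − T_env = -22.66 − (-19.34) = -3.32°C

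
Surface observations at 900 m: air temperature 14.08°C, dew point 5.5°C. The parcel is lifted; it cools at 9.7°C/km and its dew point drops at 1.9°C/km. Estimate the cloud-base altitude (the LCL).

T and T_d converge at 9.7 − 1.9 = 7.8°C per km
Height above start = (14.08 − 5.5) / 7.8 = 1.1 km
LCL altitude = 900 m + 1100 m = 2000 m

2000 m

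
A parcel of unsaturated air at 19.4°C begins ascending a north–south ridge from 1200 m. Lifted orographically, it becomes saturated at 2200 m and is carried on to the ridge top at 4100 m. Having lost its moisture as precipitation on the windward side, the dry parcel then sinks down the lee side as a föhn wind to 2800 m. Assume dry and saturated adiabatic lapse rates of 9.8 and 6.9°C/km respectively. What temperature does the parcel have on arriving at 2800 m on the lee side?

1200 → 2200 m (dry, 9.8°C/km): ΔT = -9.8 × 1 = -9.8°C → T = 9.6°C
2200 → 4100 m (saturated, 6.9°C/km): ΔT = -6.9 × 1.9 = -13.11°C → T = -3.51°C
4100 → 2800 m (dry descent, 9.8°C/km): ΔT = +9.8 × 1.3 = +12.74°C → T = 9.23°C

9.23°C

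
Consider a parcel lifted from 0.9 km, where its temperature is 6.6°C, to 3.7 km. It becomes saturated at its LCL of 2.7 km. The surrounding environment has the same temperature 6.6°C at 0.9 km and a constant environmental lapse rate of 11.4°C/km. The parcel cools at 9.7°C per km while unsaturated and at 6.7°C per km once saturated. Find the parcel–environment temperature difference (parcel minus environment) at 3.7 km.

Parcel:
  From 900 m to 2700 m (dry): cools by 9.7 × 1.8 = 17.46°C, giving -10.86°C.
  From 2700 m to 3700 m (saturated): cools by 6.7 × 1 = 6.7°C, giving -17.56°C.
Environment:
  From 900 m to 3700 m (environment): cools by 11.4 × 2.8 = 31.92°C, giving -25.32°C.
T_parcel − T_env = -17.56 − (-25.32) = +7.76°C

+7.76°C (parcel warmer than environment)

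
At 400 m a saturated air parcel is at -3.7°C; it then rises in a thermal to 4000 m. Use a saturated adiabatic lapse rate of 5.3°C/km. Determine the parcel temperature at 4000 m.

-22.78°C

400–4000 m, saturated adiabatic: Δz = 3.6 km ⇒ ΔT = -19.08°C; T = -22.78°C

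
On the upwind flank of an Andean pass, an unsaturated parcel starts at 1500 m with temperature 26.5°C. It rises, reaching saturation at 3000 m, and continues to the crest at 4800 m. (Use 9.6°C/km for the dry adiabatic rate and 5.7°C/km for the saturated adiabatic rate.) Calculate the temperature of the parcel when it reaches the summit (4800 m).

Dry to 3000 m: -9.6 × 1.5 km = -14.4°C, so T = 12.1°C.
Saturated to 4800 m: -5.7 × 1.8 km = -10.26°C, so T = 1.84°C.

1.84°C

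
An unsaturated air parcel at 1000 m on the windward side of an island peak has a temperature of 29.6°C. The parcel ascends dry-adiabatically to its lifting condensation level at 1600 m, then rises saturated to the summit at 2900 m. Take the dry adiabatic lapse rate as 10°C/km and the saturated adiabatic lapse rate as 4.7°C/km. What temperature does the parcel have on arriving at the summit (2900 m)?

1000–1600 m, dry: Δz = 0.6 km ⇒ ΔT = -6°C; T = 23.6°C
1600–2900 m, saturated: Δz = 1.3 km ⇒ ΔT = -6.11°C; T = 17.49°C

17.49°C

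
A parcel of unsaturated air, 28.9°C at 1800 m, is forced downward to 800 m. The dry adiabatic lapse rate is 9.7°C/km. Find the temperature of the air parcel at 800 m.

38.6°C

Dry adiabatic to 800 m: +9.7 × 1 km = +9.7°C, so T = 38.6°C.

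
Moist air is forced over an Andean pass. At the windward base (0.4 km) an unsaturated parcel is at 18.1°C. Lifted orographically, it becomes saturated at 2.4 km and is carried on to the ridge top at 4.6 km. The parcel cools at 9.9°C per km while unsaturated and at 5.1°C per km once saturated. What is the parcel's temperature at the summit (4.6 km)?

-12.92°C

From 400 m to 2400 m (dry): cools by 9.9 × 2 = 19.8°C, giving -1.7°C.
From 2400 m to 4600 m (saturated): cools by 5.1 × 2.2 = 11.22°C, giving -12.92°C.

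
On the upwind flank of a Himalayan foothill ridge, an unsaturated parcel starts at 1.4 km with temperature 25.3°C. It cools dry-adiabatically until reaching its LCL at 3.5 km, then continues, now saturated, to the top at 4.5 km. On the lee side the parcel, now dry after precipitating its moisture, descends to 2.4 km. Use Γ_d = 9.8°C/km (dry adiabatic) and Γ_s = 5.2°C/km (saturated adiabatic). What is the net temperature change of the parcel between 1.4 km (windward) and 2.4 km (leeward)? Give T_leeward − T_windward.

-5.2°C

From 1400 m to 3500 m (dry): cools by 9.8 × 2.1 = 20.58°C, giving 4.72°C.
From 3500 m to 4500 m (saturated): cools by 5.2 × 1 = 5.2°C, giving -0.48°C.
From 4500 m to 2400 m (dry descent): warms by 9.8 × 2.1 = 20.58°C, giving 20.1°C.
Net change vs windward start: 20.1 − 25.3 = -5.2°C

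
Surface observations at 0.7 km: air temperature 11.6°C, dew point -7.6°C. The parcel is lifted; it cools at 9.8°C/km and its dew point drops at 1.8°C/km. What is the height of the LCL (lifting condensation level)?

T and T_d converge at 9.8 − 1.8 = 8°C per km
Height above start = (11.6 − (-7.6)) / 8 = 2.4 km
LCL altitude = 700 m + 2400 m = 3100 m

3.1 km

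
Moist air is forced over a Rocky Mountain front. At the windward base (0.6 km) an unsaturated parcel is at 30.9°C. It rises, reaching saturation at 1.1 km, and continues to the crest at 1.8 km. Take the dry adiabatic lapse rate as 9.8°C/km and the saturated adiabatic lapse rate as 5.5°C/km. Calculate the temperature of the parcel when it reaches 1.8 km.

600–1100 m, dry: Δz = 0.5 km ⇒ ΔT = -4.9°C; T = 26°C
1100–1800 m, saturated: Δz = 0.7 km ⇒ ΔT = -3.85°C; T = 22.15°C

22.15°C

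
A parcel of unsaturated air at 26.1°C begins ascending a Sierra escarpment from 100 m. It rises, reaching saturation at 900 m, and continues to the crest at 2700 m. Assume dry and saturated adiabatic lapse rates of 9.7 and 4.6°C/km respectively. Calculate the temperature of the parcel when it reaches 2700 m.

Dry to 900 m: -9.7 × 0.8 km = -7.76°C, so T = 18.34°C.
Saturated to 2700 m: -4.6 × 1.8 km = -8.28°C, so T = 10.06°C.

10.06°C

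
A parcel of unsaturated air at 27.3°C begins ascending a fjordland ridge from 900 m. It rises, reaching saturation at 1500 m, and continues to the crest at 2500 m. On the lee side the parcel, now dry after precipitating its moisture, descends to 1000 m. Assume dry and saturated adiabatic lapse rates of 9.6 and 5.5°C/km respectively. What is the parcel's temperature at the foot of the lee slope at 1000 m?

30.44°C

Dry to 1500 m: -9.6 × 0.6 km = -5.76°C, so T = 21.54°C.
Saturated to 2500 m: -5.5 × 1 km = -5.5°C, so T = 16.04°C.
Dry descent to 1000 m: +9.6 × 1.5 km = +14.4°C, so T = 30.44°C.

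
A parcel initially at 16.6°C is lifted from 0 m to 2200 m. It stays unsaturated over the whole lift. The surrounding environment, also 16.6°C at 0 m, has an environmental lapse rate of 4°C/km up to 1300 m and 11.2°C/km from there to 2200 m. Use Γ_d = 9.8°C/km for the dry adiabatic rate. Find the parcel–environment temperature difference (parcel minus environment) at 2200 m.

Parcel:
  From 0 m to 2200 m (dry): cools by 9.8 × 2.2 = 21.56°C, giving -4.96°C.
Environment:
  From 0 m to 1300 m (environment, lower layer): cools by 4 × 1.3 = 5.2°C, giving 11.4°C.
  From 1300 m to 2200 m (environment, upper layer): cools by 11.2 × 0.9 = 10.08°C, giving 1.32°C.
T_parcel − T_env = -4.96 − 1.32 = -6.28°C

-6.28°C (parcel cooler than environment)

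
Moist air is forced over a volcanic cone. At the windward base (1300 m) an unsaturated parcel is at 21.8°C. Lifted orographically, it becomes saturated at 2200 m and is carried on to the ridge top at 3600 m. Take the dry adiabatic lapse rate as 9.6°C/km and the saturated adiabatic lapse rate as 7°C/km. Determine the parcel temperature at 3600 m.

3.36°C

From 1300 m to 2200 m (dry): cools by 9.6 × 0.9 = 8.64°C, giving 13.16°C.
From 2200 m to 3600 m (saturated): cools by 7 × 1.4 = 9.8°C, giving 3.36°C.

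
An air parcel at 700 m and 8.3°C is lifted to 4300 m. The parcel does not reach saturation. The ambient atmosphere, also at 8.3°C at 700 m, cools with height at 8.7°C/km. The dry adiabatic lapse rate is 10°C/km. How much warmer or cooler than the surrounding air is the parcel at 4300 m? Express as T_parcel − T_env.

-4.68°C (parcel cooler than environment)

Parcel:
  From 700 m to 4300 m (dry): cools by 10 × 3.6 = 36°C, giving -27.7°C.
Environment:
  From 700 m to 4300 m (environment): cools by 8.7 × 3.6 = 31.32°C, giving -23.02°C.
T_parcel − T_env = -27.7 − (-23.02) = -4.68°C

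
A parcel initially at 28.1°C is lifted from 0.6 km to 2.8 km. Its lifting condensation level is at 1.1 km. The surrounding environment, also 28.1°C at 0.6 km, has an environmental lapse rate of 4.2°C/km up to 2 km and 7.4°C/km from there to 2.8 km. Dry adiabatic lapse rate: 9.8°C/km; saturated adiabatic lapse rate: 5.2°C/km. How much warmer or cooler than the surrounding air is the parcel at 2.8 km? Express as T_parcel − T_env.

Parcel:
  600 → 1100 m (dry, 9.8°C/km): ΔT = -9.8 × 0.5 = -4.9°C → T = 23.2°C
  1100 → 2800 m (saturated, 5.2°C/km): ΔT = -5.2 × 1.7 = -8.84°C → T = 14.36°C
Environment:
  600 → 2000 m (environment, lower layer, 4.2°C/km): ΔT = -4.2 × 1.4 = -5.88°C → T = 22.22°C
  2000 → 2800 m (environment, upper layer, 7.4°C/km): ΔT = -7.4 × 0.8 = -5.92°C → T = 16.3°C
T_parcel − T_env = 14.36 − 16.3 = -1.94°C

-1.94°C (parcel cooler than environment)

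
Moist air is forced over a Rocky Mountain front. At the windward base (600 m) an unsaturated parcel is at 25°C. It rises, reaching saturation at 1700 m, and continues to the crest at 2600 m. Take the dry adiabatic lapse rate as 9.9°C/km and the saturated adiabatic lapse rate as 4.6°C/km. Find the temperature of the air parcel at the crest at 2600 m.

600 → 1700 m (dry, 9.9°C/km): ΔT = -9.9 × 1.1 = -10.89°C → T = 14.11°C
1700 → 2600 m (saturated, 4.6°C/km): ΔT = -4.6 × 0.9 = -4.14°C → T = 9.97°C

9.97°C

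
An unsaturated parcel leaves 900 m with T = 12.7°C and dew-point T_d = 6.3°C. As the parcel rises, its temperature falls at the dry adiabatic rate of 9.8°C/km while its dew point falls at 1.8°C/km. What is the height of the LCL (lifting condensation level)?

1700 m

T and T_d converge at 9.8 − 1.8 = 8°C per km
Height above start = (12.7 − 6.3) / 8 = 0.8 km
LCL altitude = 900 m + 800 m = 1700 m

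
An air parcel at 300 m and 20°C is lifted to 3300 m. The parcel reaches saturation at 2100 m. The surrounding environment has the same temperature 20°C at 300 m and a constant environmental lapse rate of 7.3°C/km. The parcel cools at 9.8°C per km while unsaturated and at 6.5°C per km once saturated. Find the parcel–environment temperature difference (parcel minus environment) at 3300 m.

Parcel:
  Dry to 2100 m: -9.8 × 1.8 km = -17.64°C, so T = 2.36°C.
  Saturated to 3300 m: -6.5 × 1.2 km = -7.8°C, so T = -5.44°C.
Environment:
  Environment to 3300 m: -7.3 × 3 km = -21.9°C, so T = -1.9°C.
T_parcel − T_env = -5.44 − (-1.9) = -3.54°C

-3.54°C (parcel cooler than environment)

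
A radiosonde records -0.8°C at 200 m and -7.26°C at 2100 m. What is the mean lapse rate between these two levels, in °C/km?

Γ = −ΔT/Δz = (-0.8 − (-7.26)) / (2100 − 200) m
  = 6.46°C / 1.9 km = 3.4°C/km

3.4°C/km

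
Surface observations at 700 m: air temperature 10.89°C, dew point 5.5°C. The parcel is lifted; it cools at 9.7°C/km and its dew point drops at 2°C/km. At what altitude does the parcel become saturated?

1400 m

T and T_d converge at 9.7 − 2 = 7.7°C per km
Height above start = (10.89 − 5.5) / 7.7 = 0.7 km
LCL altitude = 700 m + 700 m = 1400 m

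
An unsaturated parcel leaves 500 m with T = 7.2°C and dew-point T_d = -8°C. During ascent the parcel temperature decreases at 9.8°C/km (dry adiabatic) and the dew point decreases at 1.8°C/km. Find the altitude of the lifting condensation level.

2400 m

T and T_d converge at 9.8 − 1.8 = 8°C per km
Height above start = (7.2 − (-8)) / 8 = 1.9 km
LCL altitude = 500 m + 1900 m = 2400 m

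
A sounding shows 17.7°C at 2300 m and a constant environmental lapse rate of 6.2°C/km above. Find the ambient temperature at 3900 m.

Environmental to 3900 m: -6.2 × 1.6 km = -9.92°C, so T = 7.78°C.

7.78°C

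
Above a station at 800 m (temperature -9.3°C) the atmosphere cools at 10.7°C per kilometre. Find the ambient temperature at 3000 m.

800 → 3000 m (environmental, 10.7°C/km): ΔT = -10.7 × 2.2 = -23.54°C → T = -32.84°C

-32.84°C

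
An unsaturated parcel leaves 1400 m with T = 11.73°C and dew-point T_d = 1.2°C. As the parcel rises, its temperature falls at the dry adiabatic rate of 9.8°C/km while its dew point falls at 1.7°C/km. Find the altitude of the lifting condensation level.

2700 m

T and T_d converge at 9.8 − 1.7 = 8.1°C per km
Height above start = (11.73 − 1.2) / 8.1 = 1.3 km
LCL altitude = 1400 m + 1300 m = 2700 m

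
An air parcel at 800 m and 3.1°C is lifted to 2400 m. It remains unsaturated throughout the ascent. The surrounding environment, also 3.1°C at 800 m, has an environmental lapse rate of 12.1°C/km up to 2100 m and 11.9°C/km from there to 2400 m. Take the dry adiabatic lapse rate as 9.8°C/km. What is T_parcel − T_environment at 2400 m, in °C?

+3.62°C (parcel warmer than environment)

Parcel:
  800–2400 m, dry: Δz = 1.6 km ⇒ ΔT = -15.68°C; T = -12.58°C
Environment:
  800–2100 m, environment, lower layer: Δz = 1.3 km ⇒ ΔT = -15.73°C; T = -12.63°C
  2100–2400 m, environment, upper layer: Δz = 0.3 km ⇒ ΔT = -3.57°C; T = -16.2°C
T_parcel − T_env = -12.58 − (-16.2) = +3.62°C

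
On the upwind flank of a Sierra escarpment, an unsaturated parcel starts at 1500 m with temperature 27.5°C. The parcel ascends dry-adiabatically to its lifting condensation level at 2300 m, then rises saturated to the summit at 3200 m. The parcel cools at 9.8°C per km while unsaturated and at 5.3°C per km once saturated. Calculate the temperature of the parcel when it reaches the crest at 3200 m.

14.89°C

Dry to 2300 m: -9.8 × 0.8 km = -7.84°C, so T = 19.66°C.
Saturated to 3200 m: -5.3 × 0.9 km = -4.77°C, so T = 14.89°C.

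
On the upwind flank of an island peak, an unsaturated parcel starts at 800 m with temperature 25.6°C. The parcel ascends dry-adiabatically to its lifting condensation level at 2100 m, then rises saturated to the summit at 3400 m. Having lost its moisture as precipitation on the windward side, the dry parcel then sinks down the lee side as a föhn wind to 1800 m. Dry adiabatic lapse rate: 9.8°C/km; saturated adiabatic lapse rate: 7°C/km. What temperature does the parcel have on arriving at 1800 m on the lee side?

Dry to 2100 m: -9.8 × 1.3 km = -12.74°C, so T = 12.86°C.
Saturated to 3400 m: -7 × 1.3 km = -9.1°C, so T = 3.76°C.
Dry descent to 1800 m: +9.8 × 1.6 km = +15.68°C, so T = 19.44°C.

19.44°C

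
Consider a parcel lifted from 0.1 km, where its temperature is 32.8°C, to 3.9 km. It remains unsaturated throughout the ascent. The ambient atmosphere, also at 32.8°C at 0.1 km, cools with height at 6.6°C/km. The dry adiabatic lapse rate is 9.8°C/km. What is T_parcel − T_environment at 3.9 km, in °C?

Parcel:
  Dry to 3900 m: -9.8 × 3.8 km = -37.24°C, so T = -4.44°C.
Environment:
  Environment to 3900 m: -6.6 × 3.8 km = -25.08°C, so T = 7.72°C.
T_parcel − T_env = -4.44 − 7.72 = -12.16°C

-12.16°C (parcel cooler than environment)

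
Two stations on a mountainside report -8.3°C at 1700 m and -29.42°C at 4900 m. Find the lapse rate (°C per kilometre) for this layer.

6.6°C/km

Γ = −ΔT/Δz = (-8.3 − (-29.42)) / (4900 − 1700) m
  = 21.12°C / 3.2 km = 6.6°C/km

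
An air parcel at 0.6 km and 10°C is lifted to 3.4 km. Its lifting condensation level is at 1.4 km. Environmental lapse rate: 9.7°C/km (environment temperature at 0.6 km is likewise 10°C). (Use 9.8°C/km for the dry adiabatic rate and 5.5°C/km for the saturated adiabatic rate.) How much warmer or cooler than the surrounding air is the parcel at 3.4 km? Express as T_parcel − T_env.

+8.32°C (parcel warmer than environment)

Parcel:
  600 → 1400 m (dry, 9.8°C/km): ΔT = -9.8 × 0.8 = -7.84°C → T = 2.16°C
  1400 → 3400 m (saturated, 5.5°C/km): ΔT = -5.5 × 2 = -11°C → T = -8.84°C
Environment:
  600 → 3400 m (environment, 9.7°C/km): ΔT = -9.7 × 2.8 = -27.16°C → T = -17.16°C
T_parcel − T_env = -8.84 − (-17.16) = +8.32°C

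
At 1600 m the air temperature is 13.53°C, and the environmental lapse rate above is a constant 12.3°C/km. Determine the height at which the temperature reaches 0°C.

2700 m

Height above start = (13.53 − 0) / 12.3 = 1.1 km
Altitude = 1600 m + 1100 m = 2700 m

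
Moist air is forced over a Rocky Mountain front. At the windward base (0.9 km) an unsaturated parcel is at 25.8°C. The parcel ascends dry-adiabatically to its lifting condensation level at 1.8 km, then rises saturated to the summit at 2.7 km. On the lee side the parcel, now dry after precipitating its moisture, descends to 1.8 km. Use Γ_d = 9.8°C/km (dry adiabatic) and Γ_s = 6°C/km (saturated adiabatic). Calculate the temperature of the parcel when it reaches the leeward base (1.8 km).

Dry to 1800 m: -9.8 × 0.9 km = -8.82°C, so T = 16.98°C.
Saturated to 2700 m: -6 × 0.9 km = -5.4°C, so T = 11.58°C.
Dry descent to 1800 m: +9.8 × 0.9 km = +8.82°C, so T = 20.4°C.

20.4°C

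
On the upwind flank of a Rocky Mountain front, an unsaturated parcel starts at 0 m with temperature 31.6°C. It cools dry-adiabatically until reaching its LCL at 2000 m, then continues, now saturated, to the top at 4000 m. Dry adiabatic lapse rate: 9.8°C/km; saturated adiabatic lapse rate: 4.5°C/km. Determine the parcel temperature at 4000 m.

0 → 2000 m (dry, 9.8°C/km): ΔT = -9.8 × 2 = -19.6°C → T = 12°C
2000 → 4000 m (saturated, 4.5°C/km): ΔT = -4.5 × 2 = -9°C → T = 3°C

3°C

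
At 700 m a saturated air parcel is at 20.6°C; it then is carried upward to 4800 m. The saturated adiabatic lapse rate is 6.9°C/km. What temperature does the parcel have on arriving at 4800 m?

-7.69°C

Saturated adiabatic to 4800 m: -6.9 × 4.1 km = -28.29°C, so T = -7.69°C.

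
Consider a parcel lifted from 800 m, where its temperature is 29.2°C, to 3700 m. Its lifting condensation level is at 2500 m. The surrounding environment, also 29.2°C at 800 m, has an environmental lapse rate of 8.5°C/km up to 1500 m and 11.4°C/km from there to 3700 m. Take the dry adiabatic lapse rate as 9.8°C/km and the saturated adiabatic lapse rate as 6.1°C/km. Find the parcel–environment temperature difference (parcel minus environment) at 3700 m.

Parcel:
  Dry to 2500 m: -9.8 × 1.7 km = -16.66°C, so T = 12.54°C.
  Saturated to 3700 m: -6.1 × 1.2 km = -7.32°C, so T = 5.22°C.
Environment:
  Environment, lower layer to 1500 m: -8.5 × 0.7 km = -5.95°C, so T = 23.25°C.
  Environment, upper layer to 3700 m: -11.4 × 2.2 km = -25.08°C, so T = -1.83°C.
T_parcel − T_env = 5.22 − (-1.83) = +7.05°C

+7.05°C (parcel warmer than environment)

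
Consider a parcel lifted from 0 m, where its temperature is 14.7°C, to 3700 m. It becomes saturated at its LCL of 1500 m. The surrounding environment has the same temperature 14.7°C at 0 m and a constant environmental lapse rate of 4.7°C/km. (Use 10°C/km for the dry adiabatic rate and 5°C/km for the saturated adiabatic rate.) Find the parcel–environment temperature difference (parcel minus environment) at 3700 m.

-8.61°C (parcel cooler than environment)

Parcel:
  Dry to 1500 m: -10 × 1.5 km = -15°C, so T = -0.3°C.
  Saturated to 3700 m: -5 × 2.2 km = -11°C, so T = -11.3°C.
Environment:
  Environment to 3700 m: -4.7 × 3.7 km = -17.39°C, so T = -2.69°C.
T_parcel − T_env = -11.3 − (-2.69) = -8.61°C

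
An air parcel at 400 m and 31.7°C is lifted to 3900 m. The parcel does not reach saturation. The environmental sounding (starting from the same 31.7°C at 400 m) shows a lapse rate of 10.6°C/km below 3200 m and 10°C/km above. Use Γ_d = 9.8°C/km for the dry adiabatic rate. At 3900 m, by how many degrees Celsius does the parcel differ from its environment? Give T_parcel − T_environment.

+2.38°C (parcel warmer than environment)

Parcel:
  From 400 m to 3900 m (dry): cools by 9.8 × 3.5 = 34.3°C, giving -2.6°C.
Environment:
  From 400 m to 3200 m (environment, lower layer): cools by 10.6 × 2.8 = 29.68°C, giving 2.02°C.
  From 3200 m to 3900 m (environment, upper layer): cools by 10 × 0.7 = 7°C, giving -4.98°C.
T_parcel − T_env = -2.6 − (-4.98) = +2.38°C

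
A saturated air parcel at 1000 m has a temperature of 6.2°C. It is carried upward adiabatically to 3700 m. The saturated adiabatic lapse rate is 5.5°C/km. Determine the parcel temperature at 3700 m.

-8.65°C

Saturated adiabatic to 3700 m: -5.5 × 2.7 km = -14.85°C, so T = -8.65°C.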